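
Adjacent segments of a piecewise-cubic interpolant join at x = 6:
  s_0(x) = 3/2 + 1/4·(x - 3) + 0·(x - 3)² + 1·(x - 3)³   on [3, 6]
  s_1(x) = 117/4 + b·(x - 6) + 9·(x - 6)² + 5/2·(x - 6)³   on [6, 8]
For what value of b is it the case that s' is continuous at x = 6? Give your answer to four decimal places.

27.2500

s_0'(x) = 1/4 + 0·(x - 3) + 3·(x - 3)², so s_0'(6) = 109/4. On the right, s_1'(6) = b, so b = 109/4.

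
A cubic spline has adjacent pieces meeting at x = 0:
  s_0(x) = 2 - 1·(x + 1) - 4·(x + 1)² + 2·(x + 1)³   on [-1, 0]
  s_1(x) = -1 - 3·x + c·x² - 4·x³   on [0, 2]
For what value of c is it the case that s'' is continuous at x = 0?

2

s_0''(x) = -8 + 12·(x + 1), so s_0''(0) = 4. On the right, s_1''(0) = 2c, so c = 2.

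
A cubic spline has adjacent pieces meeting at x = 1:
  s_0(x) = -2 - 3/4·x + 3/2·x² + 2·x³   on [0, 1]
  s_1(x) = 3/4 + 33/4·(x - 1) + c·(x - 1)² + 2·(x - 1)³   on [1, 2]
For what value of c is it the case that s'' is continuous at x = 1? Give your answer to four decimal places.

s_0''(x) = 3 + 12·x, so s_0''(1) = 15. On the right, s_1''(1) = 2c, so c = 15/2.

7.5000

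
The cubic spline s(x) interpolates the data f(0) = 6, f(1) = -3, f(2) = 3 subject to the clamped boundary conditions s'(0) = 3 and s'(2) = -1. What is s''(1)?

49

Put M_i = s'' at the i-th knot. Here h = (1, 1) and Δ = (-9, 6), so the interior equations h_(i-1)·M_(i-1) + 2(h_(i-1)+h_i)·M_i + h_i·M_(i+1) = 6(Δ_i − Δ_(i-1)) read
  1·M_0 + 4·M_1 + 1·M_2 = 6(Δ_1 - Δ_0) = 90
Clamped end conditions give two more equations: 2h_0·M_0 + h_0·M_1 = 6(Δ_0 - s'(0)) = -72 and h_1·M_1 + 2h_1·M_2 = 6(s'(2) - Δ_1) = -42.
Solving the tridiagonal system: M_0 = -121/2, M_1 = 49, M_2 = -91/2.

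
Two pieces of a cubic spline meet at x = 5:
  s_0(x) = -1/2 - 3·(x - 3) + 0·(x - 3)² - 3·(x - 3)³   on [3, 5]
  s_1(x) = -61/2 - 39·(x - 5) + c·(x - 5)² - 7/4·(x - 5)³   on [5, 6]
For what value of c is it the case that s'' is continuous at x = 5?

s_0''(x) = 0 - 18·(x - 3), so s_0''(5) = -36. On the right, s_1''(5) = 2c, so c = -18.

-18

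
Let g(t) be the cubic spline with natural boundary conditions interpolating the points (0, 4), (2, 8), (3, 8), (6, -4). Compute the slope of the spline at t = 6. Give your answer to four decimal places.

-5.4043

Write M_i for g''(x_i). With h_i = 2, 1, 3 and divided differences Δ_i = 2, 0, -4, the continuity of g' gives the tridiagonal system
  2·M_0 + 6·M_1 + 1·M_2 = 6(Δ_1 - Δ_0) = -12
  1·M_1 + 8·M_2 + 3·M_3 = 6(Δ_2 - Δ_1) = -24
Natural end conditions: M_0 = M_3 = 0.
Forward elimination and back-substitution give M_0 = 0, M_1 = -72/47, M_2 = -132/47, M_3 = 0.
On [3, 6], g'(t) = b_2 + 2c_2·(t - 3) + 3d_2·(t - 3)² with b_2 = Δ_2 - h_2(2M_2 + M_3)/6 = -56/47, c_2 = M_2/2 = -66/47, d_2 = (M_3 - M_2)/(6h_2) = 22/141. So g'(6) = -254/47.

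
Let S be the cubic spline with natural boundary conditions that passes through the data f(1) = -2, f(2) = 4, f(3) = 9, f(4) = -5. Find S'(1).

5

With M_i denoting the second derivative at x_i, h_i = 1, 1, 1, and Δ_i = (y_(i+1) − y_i)/h_i = 6, 5, -14:
  1·M_0 + 4·M_1 + 1·M_2 = 6(Δ_1 - Δ_0) = -6
  1·M_1 + 4·M_2 + 1·M_3 = 6(Δ_2 - Δ_1) = -114
Natural end conditions: M_0 = M_3 = 0.
Forward elimination and back-substitution give M_0 = 0, M_1 = 6, M_2 = -30, M_3 = 0.
On [1, 2], S'(x) = b_0 + 2c_0·(x - 1) + 3d_0·(x - 1)² with b_0 = Δ_0 - h_0(2M_0 + M_1)/6 = 5, c_0 = M_0/2 = 0, d_0 = (M_1 - M_0)/(6h_0) = 1. So S'(1) = 5.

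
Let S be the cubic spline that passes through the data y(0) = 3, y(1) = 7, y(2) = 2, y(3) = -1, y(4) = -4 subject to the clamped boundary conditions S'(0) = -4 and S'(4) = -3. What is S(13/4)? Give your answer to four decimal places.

Let M_i = S''(x_i). Step sizes h_i = 1, 1, 1, 1; slopes of the chords Δ_i = (y_(i+1) - y_i)/h_i = 4, -5, -3, -3.
  1·M_0 + 4·M_1 + 1·M_2 = 6(Δ_1 - Δ_0) = -54
  1·M_1 + 4·M_2 + 1·M_3 = 6(Δ_2 - Δ_1) = 12
  1·M_2 + 4·M_3 + 1·M_4 = 6(Δ_3 - Δ_2) = 0
Clamped end conditions give two more equations: 2h_0·M_0 + h_0·M_1 = 6(Δ_0 - S'(0)) = 48 and h_3·M_3 + 2h_3·M_4 = 6(S'(4) - Δ_3) = 0.
Solving: M_0 = 256/7, M_1 = -176/7, M_2 = 10, M_3 = -20/7, M_4 = 10/7.
On [3, 4], S(t) = -1 - 16/7·(t - 3) - 10/7·(t - 3)² + 5/7·(t - 3)³.
With (t - 3) = 1/4: S(13/4) = -739/448.

-1.6496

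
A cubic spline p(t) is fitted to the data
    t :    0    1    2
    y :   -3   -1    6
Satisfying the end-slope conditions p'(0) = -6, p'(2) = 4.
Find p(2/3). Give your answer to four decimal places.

With m_i denoting the second derivative at x_i, h_i = 1, 1, and Δ_i = (y_(i+1) − y_i)/h_i = 2, 7:
  1·m_0 + 4·m_1 + 1·m_2 = 6(Δ_1 - Δ_0) = 30
Clamped end conditions give two more equations: 2h_0·m_0 + h_0·m_1 = 6(Δ_0 - p'(0)) = 48 and h_1·m_1 + 2h_1·m_2 = 6(p'(2) - Δ_1) = -18.
Forward elimination and back-substitution give m_0 = 43/2, m_1 = 5, m_2 = -23/2.
On [0, 1], p(t) = -3 - 6·t + 43/4·t² - 11/4·t³.
With t = 2/3: p(2/3) = -82/27.

-3.0370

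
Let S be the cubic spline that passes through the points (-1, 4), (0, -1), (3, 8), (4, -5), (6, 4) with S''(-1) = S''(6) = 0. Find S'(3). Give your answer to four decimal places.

-9.9270

Write M_i for S''(x_i). With h_i = 1, 3, 1, 2 and divided differences Δ_i = -5, 3, -13, 9/2, the continuity of S' gives the tridiagonal system
  1·M_0 + 8·M_1 + 3·M_2 = 6(Δ_1 - Δ_0) = 48
  3·M_1 + 8·M_2 + 1·M_3 = 6(Δ_2 - Δ_1) = -96
  1·M_2 + 6·M_3 + 2·M_4 = 6(Δ_3 - Δ_2) = 105
Natural end conditions: M_0 = M_4 = 0.
Forward elimination and back-substitution give M_0 = 0, M_1 = 4299/322, M_2 = -3156/161, M_3 = 6687/322, M_4 = 0.
On [3, 4], S'(x) = b_2 + 2c_2·(x - 3) + 3d_2·(x - 3)² with b_2 = Δ_2 - h_2(2M_2 + M_3)/6 = -6393/644, c_2 = M_2/2 = -1578/161, d_2 = (M_3 - M_2)/(6h_2) = 619/92. So S'(3) = -6393/644.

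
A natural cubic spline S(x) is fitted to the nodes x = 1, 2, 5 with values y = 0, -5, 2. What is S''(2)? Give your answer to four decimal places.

5.5000

Put m_i = S'' at the i-th knot. Here h = (1, 3) and Δ = (-5, 7/3), so the interior equations h_(i-1)·m_(i-1) + 2(h_(i-1)+h_i)·m_i + h_i·m_(i+1) = 6(Δ_i − Δ_(i-1)) read
  1·m_0 + 8·m_1 + 3·m_2 = 6(Δ_1 - Δ_0) = 44
Natural end conditions: m_0 = m_2 = 0.
Forward elimination and back-substitution give m_0 = 0, m_1 = 11/2, m_2 = 0.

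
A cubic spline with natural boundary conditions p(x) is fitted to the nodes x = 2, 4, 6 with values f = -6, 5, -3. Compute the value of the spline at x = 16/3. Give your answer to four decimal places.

Write M_i for p''(x_i). With h_i = 2, 2 and divided differences Δ_i = 11/2, -4, the continuity of p' gives the tridiagonal system
  2·M_0 + 8·M_1 + 2·M_2 = 6(Δ_1 - Δ_0) = -57
Natural end conditions: M_0 = M_2 = 0.
Solving: M_0 = 0, M_1 = -57/8, M_2 = 0.
On [4, 6], p(x) = 5 + 3/4·(x - 4) - 57/16·(x - 4)² + 19/32·(x - 4)³.
With (x - 4) = 4/3: p(16/3) = 29/27.

1.0741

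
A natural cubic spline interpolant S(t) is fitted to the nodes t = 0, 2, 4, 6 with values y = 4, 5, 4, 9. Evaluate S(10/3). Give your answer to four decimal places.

Put m_i = S'' at the i-th knot. Here h = (2, 2, 2) and Δ = (1/2, -1/2, 5/2), so the interior equations h_(i-1)·m_(i-1) + 2(h_(i-1)+h_i)·m_i + h_i·m_(i+1) = 6(Δ_i − Δ_(i-1)) read
  2·m_0 + 8·m_1 + 2·m_2 = 6(Δ_1 - Δ_0) = -6
  2·m_1 + 8·m_2 + 2·m_3 = 6(Δ_2 - Δ_1) = 18
Natural end conditions: m_0 = m_3 = 0.
Solving the tridiagonal system: m_0 = 0, m_1 = -7/5, m_2 = 13/5, m_3 = 0.
On [2, 4], S(t) = 5 - 13/30·(t - 2) - 7/10·(t - 2)² + 1/3·(t - 2)³.
With (t - 2) = 4/3: S(10/3) = 1607/405.

3.9679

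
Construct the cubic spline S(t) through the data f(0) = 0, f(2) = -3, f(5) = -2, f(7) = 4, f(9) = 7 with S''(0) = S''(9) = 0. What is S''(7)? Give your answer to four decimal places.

Write m_i for S''(x_i). With h_i = 2, 3, 2, 2 and divided differences Δ_i = -3/2, 1/3, 3, 3/2, the continuity of S' gives the tridiagonal system
  2·m_0 + 10·m_1 + 3·m_2 = 6(Δ_1 - Δ_0) = 11
  3·m_1 + 10·m_2 + 2·m_3 = 6(Δ_2 - Δ_1) = 16
  2·m_2 + 8·m_3 + 2·m_4 = 6(Δ_3 - Δ_2) = -9
Natural end conditions: m_0 = m_4 = 0.
Hence m_0 = 0, m_1 = 199/344, m_2 = 299/172, m_3 = -1073/688, m_4 = 0.

-1.5596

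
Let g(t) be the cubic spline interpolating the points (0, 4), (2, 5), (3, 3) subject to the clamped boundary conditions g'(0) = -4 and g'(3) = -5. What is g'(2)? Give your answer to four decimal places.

Let σ_i = g''(x_i). Step sizes h_i = 2, 1; slopes of the chords Δ_i = (y_(i+1) - y_i)/h_i = 1/2, -2.
  2·σ_0 + 6·σ_1 + 1·σ_2 = 6(Δ_1 - Δ_0) = -15
Clamped end conditions give two more equations: 2h_0·σ_0 + h_0·σ_1 = 6(Δ_0 - g'(0)) = 27 and h_1·σ_1 + 2h_1·σ_2 = 6(g'(3) - Δ_1) = -18.
Solving the tridiagonal system: σ_0 = 107/12, σ_1 = -13/3, σ_2 = -41/6.
On [2, 3], g'(t) = b_1 + 2c_1·(t - 2) + 3d_1·(t - 2)² with b_1 = Δ_1 - h_1(2σ_1 + σ_2)/6 = 7/12, c_1 = σ_1/2 = -13/6, d_1 = (σ_2 - σ_1)/(6h_1) = -5/12. So g'(2) = 7/12.

0.5833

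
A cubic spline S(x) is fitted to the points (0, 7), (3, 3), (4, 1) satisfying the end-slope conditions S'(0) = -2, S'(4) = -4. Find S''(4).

With M_i denoting the second derivative at x_i, h_i = 3, 1, and Δ_i = (y_(i+1) − y_i)/h_i = -4/3, -2:
  3·M_0 + 8·M_1 + 1·M_2 = 6(Δ_1 - Δ_0) = -4
Clamped end conditions give two more equations: 2h_0·M_0 + h_0·M_1 = 6(Δ_0 - S'(0)) = 4 and h_1·M_1 + 2h_1·M_2 = 6(S'(4) - Δ_1) = -12.
Solving the tridiagonal system: M_0 = 2/3, M_1 = 0, M_2 = -6.

-6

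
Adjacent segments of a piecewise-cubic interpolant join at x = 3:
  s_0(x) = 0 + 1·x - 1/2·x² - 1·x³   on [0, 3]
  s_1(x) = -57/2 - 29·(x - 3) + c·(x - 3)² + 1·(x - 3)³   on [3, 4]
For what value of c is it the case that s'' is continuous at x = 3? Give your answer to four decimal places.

-9.5000

s_0''(x) = -1 - 6·x, so s_0''(3) = -19. On the right, s_1''(3) = 2c, so c = -19/2.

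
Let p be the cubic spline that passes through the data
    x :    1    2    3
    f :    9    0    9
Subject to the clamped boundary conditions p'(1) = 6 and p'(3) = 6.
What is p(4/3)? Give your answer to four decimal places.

Let m_i = p''(x_i). Step sizes h_i = 1, 1; slopes of the chords Δ_i = (y_(i+1) - y_i)/h_i = -9, 9.
  1·m_0 + 4·m_1 + 1·m_2 = 6(Δ_1 - Δ_0) = 108
Clamped end conditions give two more equations: 2h_0·m_0 + h_0·m_1 = 6(Δ_0 - p'(1)) = -90 and h_1·m_1 + 2h_1·m_2 = 6(p'(3) - Δ_1) = -18.
Solving the tridiagonal system: m_0 = -72, m_1 = 54, m_2 = -36.
On [1, 2], p(x) = 9 + 6·(x - 1) - 36·(x - 1)² + 21·(x - 1)³.
With (x - 1) = 1/3: p(4/3) = 70/9.

7.7778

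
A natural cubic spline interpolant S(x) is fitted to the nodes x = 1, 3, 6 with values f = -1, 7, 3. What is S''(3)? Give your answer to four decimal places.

-3.2000

Put σ_i = S'' at the i-th knot. Here h = (2, 3) and Δ = (4, -4/3), so the interior equations h_(i-1)·σ_(i-1) + 2(h_(i-1)+h_i)·σ_i + h_i·σ_(i+1) = 6(Δ_i − Δ_(i-1)) read
  2·σ_0 + 10·σ_1 + 3·σ_2 = 6(Δ_1 - Δ_0) = -32
Natural end conditions: σ_0 = σ_2 = 0.
Solving the tridiagonal system: σ_0 = 0, σ_1 = -16/5, σ_2 = 0.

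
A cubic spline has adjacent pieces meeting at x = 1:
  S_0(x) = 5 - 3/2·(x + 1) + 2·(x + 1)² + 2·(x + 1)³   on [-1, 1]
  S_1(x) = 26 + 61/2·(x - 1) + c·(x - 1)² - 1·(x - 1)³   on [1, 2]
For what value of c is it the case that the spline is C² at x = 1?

14

S_0''(x) = 4 + 12·(x + 1), so S_0''(1) = 28. On the right, S_1''(1) = 2c, so c = 14.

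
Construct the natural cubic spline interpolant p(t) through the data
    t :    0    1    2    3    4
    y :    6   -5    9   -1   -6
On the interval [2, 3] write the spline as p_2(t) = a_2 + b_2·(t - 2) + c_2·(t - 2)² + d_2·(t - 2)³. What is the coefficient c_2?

With σ_i denoting the second derivative at x_i, h_i = 1, 1, 1, 1, and Δ_i = (y_(i+1) − y_i)/h_i = -11, 14, -10, -5:
  1·σ_0 + 4·σ_1 + 1·σ_2 = 6(Δ_1 - Δ_0) = 150
  1·σ_1 + 4·σ_2 + 1·σ_3 = 6(Δ_2 - Δ_1) = -144
  1·σ_2 + 4·σ_3 + 1·σ_4 = 6(Δ_3 - Δ_2) = 30
Natural end conditions: σ_0 = σ_4 = 0.
Hence σ_0 = 0, σ_1 = 51, σ_2 = -54, σ_3 = 21, σ_4 = 0.
On [2, 3], with p_2(t) = a_2 + b_2·(t - 2) + c_2·(t - 2)² + d_2·(t - 2)³: c_2 = σ_2/2 = -27, d_2 = (σ_3 - σ_2)/(6h_2) = 25/2, b_2 = Δ_2 - h_2(2σ_2 + σ_3)/6 = 9/2.

-27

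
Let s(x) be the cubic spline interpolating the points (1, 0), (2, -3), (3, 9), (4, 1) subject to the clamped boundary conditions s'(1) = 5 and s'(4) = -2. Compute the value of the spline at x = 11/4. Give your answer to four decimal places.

With m_i denoting the second derivative at x_i, h_i = 1, 1, 1, and Δ_i = (y_(i+1) − y_i)/h_i = -3, 12, -8:
  1·m_0 + 4·m_1 + 1·m_2 = 6(Δ_1 - Δ_0) = 90
  1·m_1 + 4·m_2 + 1·m_3 = 6(Δ_2 - Δ_1) = -120
Clamped end conditions give two more equations: 2h_0·m_0 + h_0·m_1 = 6(Δ_0 - s'(1)) = -48 and h_2·m_2 + 2h_2·m_3 = 6(s'(4) - Δ_2) = 36.
Forward elimination and back-substitution give m_0 = -718/15, m_1 = 716/15, m_2 = -796/15, m_3 = 668/15.
On [2, 3], s(x) = -3 + 74/15·(x - 2) + 358/15·(x - 2)² - 84/5·(x - 2)³.
With (x - 2) = 3/4: s(11/4) = 563/80.

7.0375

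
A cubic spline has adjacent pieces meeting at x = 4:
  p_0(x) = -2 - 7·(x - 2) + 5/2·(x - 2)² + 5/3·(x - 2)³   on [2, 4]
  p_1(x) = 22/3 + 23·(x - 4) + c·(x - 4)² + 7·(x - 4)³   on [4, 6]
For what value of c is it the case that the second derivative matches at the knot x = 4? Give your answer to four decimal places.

p_0''(x) = 5 + 10·(x - 2), so p_0''(4) = 25. On the right, p_1''(4) = 2c, so c = 25/2.

12.5000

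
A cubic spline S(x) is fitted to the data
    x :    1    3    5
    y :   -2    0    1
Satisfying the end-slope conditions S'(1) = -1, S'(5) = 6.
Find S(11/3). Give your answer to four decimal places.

Put m_i = S'' at the i-th knot. Here h = (2, 2) and Δ = (1, 1/2), so the interior equations h_(i-1)·m_(i-1) + 2(h_(i-1)+h_i)·m_i + h_i·m_(i+1) = 6(Δ_i − Δ_(i-1)) read
  2·m_0 + 8·m_1 + 2·m_2 = 6(Δ_1 - Δ_0) = -3
Clamped end conditions give two more equations: 2h_0·m_0 + h_0·m_1 = 6(Δ_0 - S'(1)) = 12 and h_1·m_1 + 2h_1·m_2 = 6(S'(5) - Δ_1) = 33.
Forward elimination and back-substitution give m_0 = 41/8, m_1 = -17/4, m_2 = 83/8.
On [3, 5], S(x) = 0 - 1/8·(x - 3) - 17/8·(x - 3)² + 39/32·(x - 3)³.
With (x - 3) = 2/3: S(11/3) = -2/3.

-0.6667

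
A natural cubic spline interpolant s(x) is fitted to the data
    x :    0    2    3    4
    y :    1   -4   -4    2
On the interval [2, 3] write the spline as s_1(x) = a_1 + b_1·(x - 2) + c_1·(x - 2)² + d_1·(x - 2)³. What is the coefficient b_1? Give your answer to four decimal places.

With m_i denoting the second derivative at x_i, h_i = 2, 1, 1, and Δ_i = (y_(i+1) − y_i)/h_i = -5/2, 0, 6:
  2·m_0 + 6·m_1 + 1·m_2 = 6(Δ_1 - Δ_0) = 15
  1·m_1 + 4·m_2 + 1·m_3 = 6(Δ_2 - Δ_1) = 36
Natural end conditions: m_0 = m_3 = 0.
Solving the tridiagonal system: m_0 = 0, m_1 = 24/23, m_2 = 201/23, m_3 = 0.
On [2, 3], with s_1(x) = a_1 + b_1·(x - 2) + c_1·(x - 2)² + d_1·(x - 2)³: c_1 = m_1/2 = 12/23, d_1 = (m_2 - m_1)/(6h_1) = 59/46, b_1 = Δ_1 - h_1(2m_1 + m_2)/6 = -83/46.

-1.8043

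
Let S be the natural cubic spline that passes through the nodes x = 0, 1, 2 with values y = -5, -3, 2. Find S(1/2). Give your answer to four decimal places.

Put m_i = S'' at the i-th knot. Here h = (1, 1) and Δ = (2, 5), so the interior equations h_(i-1)·m_(i-1) + 2(h_(i-1)+h_i)·m_i + h_i·m_(i+1) = 6(Δ_i − Δ_(i-1)) read
  1·m_0 + 4·m_1 + 1·m_2 = 6(Δ_1 - Δ_0) = 18
Natural end conditions: m_0 = m_2 = 0.
Solving: m_0 = 0, m_1 = 9/2, m_2 = 0.
On [0, 1], S(x) = -5 + 5/4·x + 0·x² + 3/4·x³.
With x = 1/2: S(1/2) = -137/32.

-4.2813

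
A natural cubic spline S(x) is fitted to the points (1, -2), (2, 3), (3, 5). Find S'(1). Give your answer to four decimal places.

5.7500

Let σ_i = S''(x_i). Step sizes h_i = 1, 1; slopes of the chords Δ_i = (y_(i+1) - y_i)/h_i = 5, 2.
  1·σ_0 + 4·σ_1 + 1·σ_2 = 6(Δ_1 - Δ_0) = -18
Natural end conditions: σ_0 = σ_2 = 0.
Solving: σ_0 = 0, σ_1 = -9/2, σ_2 = 0.
On [1, 2], S'(x) = b_0 + 2c_0·(x - 1) + 3d_0·(x - 1)² with b_0 = Δ_0 - h_0(2σ_0 + σ_1)/6 = 23/4, c_0 = σ_0/2 = 0, d_0 = (σ_1 - σ_0)/(6h_0) = -3/4. So S'(1) = 23/4.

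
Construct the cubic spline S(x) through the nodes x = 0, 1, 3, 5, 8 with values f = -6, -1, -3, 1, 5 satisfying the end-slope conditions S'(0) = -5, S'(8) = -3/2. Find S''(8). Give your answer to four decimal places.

-2.3899

Put M_i = S'' at the i-th knot. Here h = (1, 2, 2, 3) and Δ = (5, -1, 2, 4/3), so the interior equations h_(i-1)·M_(i-1) + 2(h_(i-1)+h_i)·M_i + h_i·M_(i+1) = 6(Δ_i − Δ_(i-1)) read
  1·M_0 + 6·M_1 + 2·M_2 = 6(Δ_1 - Δ_0) = -36
  2·M_1 + 8·M_2 + 2·M_3 = 6(Δ_2 - Δ_1) = 18
  2·M_2 + 10·M_3 + 3·M_4 = 6(Δ_3 - Δ_2) = -4
Clamped end conditions give two more equations: 2h_0·M_0 + h_0·M_1 = 6(Δ_0 - S'(0)) = 60 and h_3·M_3 + 2h_3·M_4 = 6(S'(8) - Δ_3) = -17.
Forward elimination and back-substitution give M_0 = 1966/53, M_1 = -752/53, M_2 = 319/53, M_3 = -47/53, M_4 = -380/159.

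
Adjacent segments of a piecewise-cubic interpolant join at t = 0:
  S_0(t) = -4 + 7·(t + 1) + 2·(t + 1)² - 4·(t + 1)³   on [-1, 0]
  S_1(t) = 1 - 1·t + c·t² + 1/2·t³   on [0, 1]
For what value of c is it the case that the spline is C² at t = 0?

-10

S_0''(t) = 4 - 24·(t + 1), so S_0''(0) = -20. On the right, S_1''(0) = 2c, so c = -10.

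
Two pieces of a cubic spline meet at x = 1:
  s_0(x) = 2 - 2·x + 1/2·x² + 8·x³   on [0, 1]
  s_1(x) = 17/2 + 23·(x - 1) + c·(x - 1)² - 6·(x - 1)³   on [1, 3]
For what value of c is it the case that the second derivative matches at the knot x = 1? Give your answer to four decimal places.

s_0''(x) = 1 + 48·x, so s_0''(1) = 49. On the right, s_1''(1) = 2c, so c = 49/2.

24.5000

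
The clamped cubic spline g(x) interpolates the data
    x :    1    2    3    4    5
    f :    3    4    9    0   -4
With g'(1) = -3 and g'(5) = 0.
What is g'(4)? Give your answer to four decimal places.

Let M_i = g''(x_i). Step sizes h_i = 1, 1, 1, 1; slopes of the chords Δ_i = (y_(i+1) - y_i)/h_i = 1, 5, -9, -4.
  1·M_0 + 4·M_1 + 1·M_2 = 6(Δ_1 - Δ_0) = 24
  1·M_1 + 4·M_2 + 1·M_3 = 6(Δ_2 - Δ_1) = -84
  1·M_2 + 4·M_3 + 1·M_4 = 6(Δ_3 - Δ_2) = 30
Clamped end conditions give two more equations: 2h_0·M_0 + h_0·M_1 = 6(Δ_0 - g'(1)) = 24 and h_3·M_3 + 2h_3·M_4 = 6(g'(5) - Δ_3) = 24.
Hence M_0 = 45/7, M_1 = 78/7, M_2 = -27, M_3 = 90/7, M_4 = 39/7.
On [4, 5], g'(x) = b_3 + 2c_3·(x - 4) + 3d_3·(x - 4)² with b_3 = Δ_3 - h_3(2M_3 + M_4)/6 = -129/14, c_3 = M_3/2 = 45/7, d_3 = (M_4 - M_3)/(6h_3) = -17/14. So g'(4) = -129/14.

-9.2143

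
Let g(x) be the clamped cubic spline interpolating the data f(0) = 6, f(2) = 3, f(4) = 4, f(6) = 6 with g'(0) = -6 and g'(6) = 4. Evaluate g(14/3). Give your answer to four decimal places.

Write M_i for g''(x_i). With h_i = 2, 2, 2 and divided differences Δ_i = -3/2, 1/2, 1, the continuity of g' gives the tridiagonal system
  2·M_0 + 8·M_1 + 2·M_2 = 6(Δ_1 - Δ_0) = 12
  2·M_1 + 8·M_2 + 2·M_3 = 6(Δ_2 - Δ_1) = 3
Clamped end conditions give two more equations: 2h_0·M_0 + h_0·M_1 = 6(Δ_0 - g'(0)) = 27 and h_2·M_2 + 2h_2·M_3 = 6(g'(6) - Δ_2) = 18.
Forward elimination and back-substitution give M_0 = 101/15, M_1 = 1/30, M_2 = -13/15, M_3 = 74/15.
On [4, 6], g(x) = 4 - 1/15·(x - 4) - 13/30·(x - 4)² + 29/60·(x - 4)³.
With (x - 4) = 2/3: g(14/3) = 1582/405.

3.9062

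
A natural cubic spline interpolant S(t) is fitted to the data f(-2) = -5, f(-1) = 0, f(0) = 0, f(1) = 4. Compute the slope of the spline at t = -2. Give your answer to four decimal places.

With M_i denoting the second derivative at x_i, h_i = 1, 1, 1, and Δ_i = (y_(i+1) − y_i)/h_i = 5, 0, 4:
  1·M_0 + 4·M_1 + 1·M_2 = 6(Δ_1 - Δ_0) = -30
  1·M_1 + 4·M_2 + 1·M_3 = 6(Δ_2 - Δ_1) = 24
Natural end conditions: M_0 = M_3 = 0.
Forward elimination and back-substitution give M_0 = 0, M_1 = -48/5, M_2 = 42/5, M_3 = 0.
On [-2, -1], S'(t) = b_0 + 2c_0·(t + 2) + 3d_0·(t + 2)² with b_0 = Δ_0 - h_0(2M_0 + M_1)/6 = 33/5, c_0 = M_0/2 = 0, d_0 = (M_1 - M_0)/(6h_0) = -8/5. So S'(-2) = 33/5.

6.6000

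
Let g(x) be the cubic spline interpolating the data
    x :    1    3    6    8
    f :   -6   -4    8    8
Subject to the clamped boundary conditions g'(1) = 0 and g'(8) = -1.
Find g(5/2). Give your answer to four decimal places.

-5.1211

Write M_i for g''(x_i). With h_i = 2, 3, 2 and divided differences Δ_i = 1, 4, 0, the continuity of g' gives the tridiagonal system
  2·M_0 + 10·M_1 + 3·M_2 = 6(Δ_1 - Δ_0) = 18
  3·M_1 + 10·M_2 + 2·M_3 = 6(Δ_2 - Δ_1) = -24
Clamped end conditions give two more equations: 2h_0·M_0 + h_0·M_1 = 6(Δ_0 - g'(1)) = 6 and h_2·M_2 + 2h_2·M_3 = 6(g'(8) - Δ_2) = -6.
Forward elimination and back-substitution give M_0 = 1/8, M_1 = 11/4, M_2 = -13/4, M_3 = 1/8.
On [1, 3], g(x) = -6 + 0·(x - 1) + 1/16·(x - 1)² + 7/32·(x - 1)³.
With (x - 1) = 3/2: g(5/2) = -1311/256.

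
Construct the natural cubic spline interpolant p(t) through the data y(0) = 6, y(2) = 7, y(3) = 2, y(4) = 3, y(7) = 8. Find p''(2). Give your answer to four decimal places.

-7.3427

Write m_i for p''(x_i). With h_i = 2, 1, 1, 3 and divided differences Δ_i = 1/2, -5, 1, 5/3, the continuity of p' gives the tridiagonal system
  2·m_0 + 6·m_1 + 1·m_2 = 6(Δ_1 - Δ_0) = -33
  1·m_1 + 4·m_2 + 1·m_3 = 6(Δ_2 - Δ_1) = 36
  1·m_2 + 8·m_3 + 3·m_4 = 6(Δ_3 - Δ_2) = 4
Natural end conditions: m_0 = m_4 = 0.
Solving: m_0 = 0, m_1 = -1307/178, m_2 = 984/89, m_3 = -157/178, m_4 = 0.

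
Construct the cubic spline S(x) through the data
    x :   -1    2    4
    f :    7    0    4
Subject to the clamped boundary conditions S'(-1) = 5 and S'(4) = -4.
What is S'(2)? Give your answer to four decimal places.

Put m_i = S'' at the i-th knot. Here h = (3, 2) and Δ = (-7/3, 2), so the interior equations h_(i-1)·m_(i-1) + 2(h_(i-1)+h_i)·m_i + h_i·m_(i+1) = 6(Δ_i − Δ_(i-1)) read
  3·m_0 + 10·m_1 + 2·m_2 = 6(Δ_1 - Δ_0) = 26
Clamped end conditions give two more equations: 2h_0·m_0 + h_0·m_1 = 6(Δ_0 - S'(-1)) = -44 and h_1·m_1 + 2h_1·m_2 = 6(S'(4) - Δ_1) = -36.
Solving the tridiagonal system: m_0 = -176/15, m_1 = 44/5, m_2 = -67/5.
On [2, 4], S'(x) = b_1 + 2c_1·(x - 2) + 3d_1·(x - 2)² with b_1 = Δ_1 - h_1(2m_1 + m_2)/6 = 3/5, c_1 = m_1/2 = 22/5, d_1 = (m_2 - m_1)/(6h_1) = -37/20. So S'(2) = 3/5.

0.6000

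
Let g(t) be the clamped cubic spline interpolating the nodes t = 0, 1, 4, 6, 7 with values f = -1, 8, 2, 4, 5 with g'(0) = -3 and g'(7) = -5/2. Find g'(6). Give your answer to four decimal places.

2.8919

Put M_i = g'' at the i-th knot. Here h = (1, 3, 2, 1) and Δ = (9, -2, 1, 1), so the interior equations h_(i-1)·M_(i-1) + 2(h_(i-1)+h_i)·M_i + h_i·M_(i+1) = 6(Δ_i − Δ_(i-1)) read
  1·M_0 + 8·M_1 + 3·M_2 = 6(Δ_1 - Δ_0) = -66
  3·M_1 + 10·M_2 + 2·M_3 = 6(Δ_2 - Δ_1) = 18
  2·M_2 + 6·M_3 + 1·M_4 = 6(Δ_3 - Δ_2) = 0
Clamped end conditions give two more equations: 2h_0·M_0 + h_0·M_1 = 6(Δ_0 - g'(0)) = 72 and h_3·M_3 + 2h_3·M_4 = 6(g'(7) - Δ_3) = -21.
Forward elimination and back-substitution give M_0 = 1634/37, M_1 = -604/37, M_2 = 252/37, M_3 = -21/37, M_4 = -378/37.
On [6, 7], g'(t) = b_3 + 2c_3·(t - 6) + 3d_3·(t - 6)² with b_3 = Δ_3 - h_3(2M_3 + M_4)/6 = 107/37, c_3 = M_3/2 = -21/74, d_3 = (M_4 - M_3)/(6h_3) = -119/74. So g'(6) = 107/37.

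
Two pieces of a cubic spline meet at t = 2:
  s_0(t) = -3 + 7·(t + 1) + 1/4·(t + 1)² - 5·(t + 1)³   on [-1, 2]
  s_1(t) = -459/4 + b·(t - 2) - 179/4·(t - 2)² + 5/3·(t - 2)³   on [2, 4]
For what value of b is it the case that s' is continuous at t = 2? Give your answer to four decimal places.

-126.5000

s_0'(t) = 7 + 1/2·(t + 1) - 15·(t + 1)², so s_0'(2) = -253/2. On the right, s_1'(2) = b, so b = -253/2.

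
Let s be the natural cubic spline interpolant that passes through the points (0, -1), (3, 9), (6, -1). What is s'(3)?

0

With m_i denoting the second derivative at x_i, h_i = 3, 3, and Δ_i = (y_(i+1) − y_i)/h_i = 10/3, -10/3:
  3·m_0 + 12·m_1 + 3·m_2 = 6(Δ_1 - Δ_0) = -40
Natural end conditions: m_0 = m_2 = 0.
Solving: m_0 = 0, m_1 = -10/3, m_2 = 0.
On [3, 6], s'(x) = b_1 + 2c_1·(x - 3) + 3d_1·(x - 3)² with b_1 = Δ_1 - h_1(2m_1 + m_2)/6 = 0, c_1 = m_1/2 = -5/3, d_1 = (m_2 - m_1)/(6h_1) = 5/27. So s'(3) = 0.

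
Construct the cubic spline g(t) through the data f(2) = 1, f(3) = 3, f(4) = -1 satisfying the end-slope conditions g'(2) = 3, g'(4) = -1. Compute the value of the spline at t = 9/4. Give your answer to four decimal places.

With σ_i denoting the second derivative at x_i, h_i = 1, 1, and Δ_i = (y_(i+1) − y_i)/h_i = 2, -4:
  1·σ_0 + 4·σ_1 + 1·σ_2 = 6(Δ_1 - Δ_0) = -36
Clamped end conditions give two more equations: 2h_0·σ_0 + h_0·σ_1 = 6(Δ_0 - g'(2)) = -6 and h_1·σ_1 + 2h_1·σ_2 = 6(g'(4) - Δ_1) = 18.
Solving the tridiagonal system: σ_0 = 4, σ_1 = -14, σ_2 = 16.
On [2, 3], g(t) = 1 + 3·(t - 2) + 2·(t - 2)² - 3·(t - 2)³.
With (t - 2) = 1/4: g(9/4) = 117/64.

1.8281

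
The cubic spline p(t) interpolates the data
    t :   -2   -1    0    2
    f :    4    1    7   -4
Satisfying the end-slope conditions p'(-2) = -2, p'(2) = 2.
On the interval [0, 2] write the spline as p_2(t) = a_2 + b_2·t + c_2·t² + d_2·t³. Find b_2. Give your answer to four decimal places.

2.1818

With M_i denoting the second derivative at x_i, h_i = 1, 1, 2, and Δ_i = (y_(i+1) − y_i)/h_i = -3, 6, -11/2:
  1·M_0 + 4·M_1 + 1·M_2 = 6(Δ_1 - Δ_0) = 54
  1·M_1 + 6·M_2 + 2·M_3 = 6(Δ_2 - Δ_1) = -69
Clamped end conditions give two more equations: 2h_0·M_0 + h_0·M_1 = 6(Δ_0 - p'(-2)) = -6 and h_2·M_2 + 2h_2·M_3 = 6(p'(2) - Δ_2) = 45.
Hence M_0 = -317/22, M_1 = 251/11, M_2 = -503/22, M_3 = 499/22.
On [0, 2], with p_2(t) = a_2 + b_2·t + c_2·t² + d_2·t³: c_2 = M_2/2 = -503/44, d_2 = (M_3 - M_2)/(6h_2) = 167/44, b_2 = Δ_2 - h_2(2M_2 + M_3)/6 = 24/11.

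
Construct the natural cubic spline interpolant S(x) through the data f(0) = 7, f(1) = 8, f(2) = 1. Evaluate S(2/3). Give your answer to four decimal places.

Write M_i for S''(x_i). With h_i = 1, 1 and divided differences Δ_i = 1, -7, the continuity of S' gives the tridiagonal system
  1·M_0 + 4·M_1 + 1·M_2 = 6(Δ_1 - Δ_0) = -48
Natural end conditions: M_0 = M_2 = 0.
Solving the tridiagonal system: M_0 = 0, M_1 = -12, M_2 = 0.
On [0, 1], S(x) = 7 + 3·x + 0·x² - 2·x³.
With x = 2/3: S(2/3) = 227/27.

8.4074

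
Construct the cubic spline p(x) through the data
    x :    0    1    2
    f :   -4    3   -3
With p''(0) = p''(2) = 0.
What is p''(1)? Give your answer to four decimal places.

-19.5000

Write σ_i for p''(x_i). With h_i = 1, 1 and divided differences Δ_i = 7, -6, the continuity of p' gives the tridiagonal system
  1·σ_0 + 4·σ_1 + 1·σ_2 = 6(Δ_1 - Δ_0) = -78
Natural end conditions: σ_0 = σ_2 = 0.
Solving the tridiagonal system: σ_0 = 0, σ_1 = -39/2, σ_2 = 0.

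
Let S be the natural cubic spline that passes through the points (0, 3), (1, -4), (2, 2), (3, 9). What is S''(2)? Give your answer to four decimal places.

Put M_i = S'' at the i-th knot. Here h = (1, 1, 1) and Δ = (-7, 6, 7), so the interior equations h_(i-1)·M_(i-1) + 2(h_(i-1)+h_i)·M_i + h_i·M_(i+1) = 6(Δ_i − Δ_(i-1)) read
  1·M_0 + 4·M_1 + 1·M_2 = 6(Δ_1 - Δ_0) = 78
  1·M_1 + 4·M_2 + 1·M_3 = 6(Δ_2 - Δ_1) = 6
Natural end conditions: M_0 = M_3 = 0.
Forward elimination and back-substitution give M_0 = 0, M_1 = 102/5, M_2 = -18/5, M_3 = 0.

-3.6000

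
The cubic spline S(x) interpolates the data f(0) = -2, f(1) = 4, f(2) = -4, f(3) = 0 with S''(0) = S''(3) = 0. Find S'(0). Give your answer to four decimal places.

With M_i denoting the second derivative at x_i, h_i = 1, 1, 1, and Δ_i = (y_(i+1) − y_i)/h_i = 6, -8, 4:
  1·M_0 + 4·M_1 + 1·M_2 = 6(Δ_1 - Δ_0) = -84
  1·M_1 + 4·M_2 + 1·M_3 = 6(Δ_2 - Δ_1) = 72
Natural end conditions: M_0 = M_3 = 0.
Solving the tridiagonal system: M_0 = 0, M_1 = -136/5, M_2 = 124/5, M_3 = 0.
On [0, 1], S'(x) = b_0 + 2c_0·x + 3d_0·x² with b_0 = Δ_0 - h_0(2M_0 + M_1)/6 = 158/15, c_0 = M_0/2 = 0, d_0 = (M_1 - M_0)/(6h_0) = -68/15. So S'(0) = 158/15.

10.5333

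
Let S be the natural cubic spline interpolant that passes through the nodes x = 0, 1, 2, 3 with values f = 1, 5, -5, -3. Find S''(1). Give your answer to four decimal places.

-27.2000

Put M_i = S'' at the i-th knot. Here h = (1, 1, 1) and Δ = (4, -10, 2), so the interior equations h_(i-1)·M_(i-1) + 2(h_(i-1)+h_i)·M_i + h_i·M_(i+1) = 6(Δ_i − Δ_(i-1)) read
  1·M_0 + 4·M_1 + 1·M_2 = 6(Δ_1 - Δ_0) = -84
  1·M_1 + 4·M_2 + 1·M_3 = 6(Δ_2 - Δ_1) = 72
Natural end conditions: M_0 = M_3 = 0.
Solving: M_0 = 0, M_1 = -136/5, M_2 = 124/5, M_3 = 0.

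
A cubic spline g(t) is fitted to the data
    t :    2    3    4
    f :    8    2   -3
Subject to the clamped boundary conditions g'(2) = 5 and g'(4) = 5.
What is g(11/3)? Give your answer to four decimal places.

Let M_i = g''(x_i). Step sizes h_i = 1, 1; slopes of the chords Δ_i = (y_(i+1) - y_i)/h_i = -6, -5.
  1·M_0 + 4·M_1 + 1·M_2 = 6(Δ_1 - Δ_0) = 6
Clamped end conditions give two more equations: 2h_0·M_0 + h_0·M_1 = 6(Δ_0 - g'(2)) = -66 and h_1·M_1 + 2h_1·M_2 = 6(g'(4) - Δ_1) = 60.
Solving the tridiagonal system: M_0 = -69/2, M_1 = 3, M_2 = 57/2.
On [3, 4], g(t) = 2 - 43/4·(t - 3) + 3/2·(t - 3)² + 17/4·(t - 3)³.
With (t - 3) = 2/3: g(11/3) = -175/54.

-3.2407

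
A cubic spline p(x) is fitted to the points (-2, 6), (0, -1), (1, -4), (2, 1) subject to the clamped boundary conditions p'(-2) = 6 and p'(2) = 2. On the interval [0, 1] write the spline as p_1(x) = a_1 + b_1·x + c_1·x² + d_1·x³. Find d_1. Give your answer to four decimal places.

Put M_i = p'' at the i-th knot. Here h = (2, 1, 1) and Δ = (-7/2, -3, 5), so the interior equations h_(i-1)·M_(i-1) + 2(h_(i-1)+h_i)·M_i + h_i·M_(i+1) = 6(Δ_i − Δ_(i-1)) read
  2·M_0 + 6·M_1 + 1·M_2 = 6(Δ_1 - Δ_0) = 3
  1·M_1 + 4·M_2 + 1·M_3 = 6(Δ_2 - Δ_1) = 48
Clamped end conditions give two more equations: 2h_0·M_0 + h_0·M_1 = 6(Δ_0 - p'(-2)) = -57 and h_2·M_2 + 2h_2·M_3 = 6(p'(2) - Δ_2) = -18.
Forward elimination and back-substitution give M_0 = -349/22, M_1 = 71/22, M_2 = 169/11, M_3 = -367/22.
On [0, 1], with p_1(x) = a_1 + b_1·x + c_1·x² + d_1·x³: c_1 = M_1/2 = 71/44, d_1 = (M_2 - M_1)/(6h_1) = 89/44, b_1 = Δ_1 - h_1(2M_1 + M_2)/6 = -73/11.

2.0227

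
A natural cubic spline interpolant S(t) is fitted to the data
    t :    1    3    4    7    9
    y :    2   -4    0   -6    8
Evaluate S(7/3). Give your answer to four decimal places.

Write M_i for S''(x_i). With h_i = 2, 1, 3, 2 and divided differences Δ_i = -3, 4, -2, 7, the continuity of S' gives the tridiagonal system
  2·M_0 + 6·M_1 + 1·M_2 = 6(Δ_1 - Δ_0) = 42
  1·M_1 + 8·M_2 + 3·M_3 = 6(Δ_2 - Δ_1) = -36
  3·M_2 + 10·M_3 + 2·M_4 = 6(Δ_3 - Δ_2) = 54
Natural end conditions: M_0 = M_4 = 0.
Solving the tridiagonal system: M_0 = 0, M_1 = 219/26, M_2 = -111/13, M_3 = 207/26, M_4 = 0.
On [1, 3], S(t) = 2 - 151/26·(t - 1) + 0·(t - 1)² + 73/104·(t - 1)³.
With (t - 1) = 4/3: S(7/3) = -1432/351.

-4.0798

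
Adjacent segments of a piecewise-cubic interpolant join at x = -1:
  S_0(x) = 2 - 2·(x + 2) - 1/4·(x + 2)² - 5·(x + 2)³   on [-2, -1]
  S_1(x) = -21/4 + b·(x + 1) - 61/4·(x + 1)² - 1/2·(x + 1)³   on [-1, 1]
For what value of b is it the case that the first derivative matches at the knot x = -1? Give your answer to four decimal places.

S_0'(x) = -2 - 1/2·(x + 2) - 15·(x + 2)², so S_0'(-1) = -35/2. On the right, S_1'(-1) = b, so b = -35/2.

-17.5000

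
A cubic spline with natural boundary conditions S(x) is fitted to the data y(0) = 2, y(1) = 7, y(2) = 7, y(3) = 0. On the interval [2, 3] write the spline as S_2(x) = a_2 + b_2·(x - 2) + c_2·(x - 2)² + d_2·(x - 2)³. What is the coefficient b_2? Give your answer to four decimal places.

Let M_i = S''(x_i). Step sizes h_i = 1, 1, 1; slopes of the chords Δ_i = (y_(i+1) - y_i)/h_i = 5, 0, -7.
  1·M_0 + 4·M_1 + 1·M_2 = 6(Δ_1 - Δ_0) = -30
  1·M_1 + 4·M_2 + 1·M_3 = 6(Δ_2 - Δ_1) = -42
Natural end conditions: M_0 = M_3 = 0.
Solving the tridiagonal system: M_0 = 0, M_1 = -26/5, M_2 = -46/5, M_3 = 0.
On [2, 3], with S_2(x) = a_2 + b_2·(x - 2) + c_2·(x - 2)² + d_2·(x - 2)³: c_2 = M_2/2 = -23/5, d_2 = (M_3 - M_2)/(6h_2) = 23/15, b_2 = Δ_2 - h_2(2M_2 + M_3)/6 = -59/15.

-3.9333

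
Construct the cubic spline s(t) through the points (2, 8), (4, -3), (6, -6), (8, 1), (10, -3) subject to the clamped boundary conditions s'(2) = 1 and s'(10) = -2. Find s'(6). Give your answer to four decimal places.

2.8214

Put σ_i = s'' at the i-th knot. Here h = (2, 2, 2, 2) and Δ = (-11/2, -3/2, 7/2, -2), so the interior equations h_(i-1)·σ_(i-1) + 2(h_(i-1)+h_i)·σ_i + h_i·σ_(i+1) = 6(Δ_i − Δ_(i-1)) read
  2·σ_0 + 8·σ_1 + 2·σ_2 = 6(Δ_1 - Δ_0) = 24
  2·σ_1 + 8·σ_2 + 2·σ_3 = 6(Δ_2 - Δ_1) = 30
  2·σ_2 + 8·σ_3 + 2·σ_4 = 6(Δ_3 - Δ_2) = -33
Clamped end conditions give two more equations: 2h_0·σ_0 + h_0·σ_1 = 6(Δ_0 - s'(2)) = -39 and h_3·σ_3 + 2h_3·σ_4 = 6(s'(10) - Δ_3) = 0.
Solving: σ_0 = -1377/112, σ_1 = 285/56, σ_2 = 63/16, σ_3 = -327/56, σ_4 = 327/112.
On [6, 8], s'(t) = b_2 + 2c_2·(t - 6) + 3d_2·(t - 6)² with b_2 = Δ_2 - h_2(2σ_2 + σ_3)/6 = 79/28, c_2 = σ_2/2 = 63/32, d_2 = (σ_3 - σ_2)/(6h_2) = -365/448. So s'(6) = 79/28.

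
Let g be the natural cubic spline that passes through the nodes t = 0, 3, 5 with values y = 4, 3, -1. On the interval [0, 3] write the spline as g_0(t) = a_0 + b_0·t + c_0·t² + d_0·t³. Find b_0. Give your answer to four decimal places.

Let m_i = g''(x_i). Step sizes h_i = 3, 2; slopes of the chords Δ_i = (y_(i+1) - y_i)/h_i = -1/3, -2.
  3·m_0 + 10·m_1 + 2·m_2 = 6(Δ_1 - Δ_0) = -10
Natural end conditions: m_0 = m_2 = 0.
Hence m_0 = 0, m_1 = -1, m_2 = 0.
On [0, 3], with g_0(t) = a_0 + b_0·t + c_0·t² + d_0·t³: c_0 = m_0/2 = 0, d_0 = (m_1 - m_0)/(6h_0) = -1/18, b_0 = Δ_0 - h_0(2m_0 + m_1)/6 = 1/6.

0.1667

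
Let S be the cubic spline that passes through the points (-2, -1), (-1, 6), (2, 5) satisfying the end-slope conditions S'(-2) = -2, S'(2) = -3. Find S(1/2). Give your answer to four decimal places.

With M_i denoting the second derivative at x_i, h_i = 1, 3, and Δ_i = (y_(i+1) − y_i)/h_i = 7, -1/3:
  1·M_0 + 8·M_1 + 3·M_2 = 6(Δ_1 - Δ_0) = -44
Clamped end conditions give two more equations: 2h_0·M_0 + h_0·M_1 = 6(Δ_0 - S'(-2)) = 54 and h_1·M_1 + 2h_1·M_2 = 6(S'(2) - Δ_1) = -16.
Solving: M_0 = 129/4, M_1 = -21/2, M_2 = 31/12.
On [-1, 2], S(t) = 6 + 71/8·(t + 1) - 21/4·(t + 1)² + 157/216·(t + 1)³.
With (t + 1) = 3/2: S(1/2) = 637/64.

9.9531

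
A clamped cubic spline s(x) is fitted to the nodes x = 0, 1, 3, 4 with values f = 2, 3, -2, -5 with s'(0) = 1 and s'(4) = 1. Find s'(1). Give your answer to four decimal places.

0.1857

With m_i denoting the second derivative at x_i, h_i = 1, 2, 1, and Δ_i = (y_(i+1) − y_i)/h_i = 1, -5/2, -3:
  1·m_0 + 6·m_1 + 2·m_2 = 6(Δ_1 - Δ_0) = -21
  2·m_1 + 6·m_2 + 1·m_3 = 6(Δ_2 - Δ_1) = -3
Clamped end conditions give two more equations: 2h_0·m_0 + h_0·m_1 = 6(Δ_0 - s'(0)) = 0 and h_2·m_2 + 2h_2·m_3 = 6(s'(4) - Δ_2) = 24.
Solving: m_0 = 57/35, m_1 = -114/35, m_2 = -54/35, m_3 = 447/35.
On [1, 3], s'(x) = b_1 + 2c_1·(x - 1) + 3d_1·(x - 1)² with b_1 = Δ_1 - h_1(2m_1 + m_2)/6 = 13/70, c_1 = m_1/2 = -57/35, d_1 = (m_2 - m_1)/(6h_1) = 1/7. So s'(1) = 13/70.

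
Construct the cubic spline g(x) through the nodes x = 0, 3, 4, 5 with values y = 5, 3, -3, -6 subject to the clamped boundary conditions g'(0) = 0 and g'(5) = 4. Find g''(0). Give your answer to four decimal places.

Put M_i = g'' at the i-th knot. Here h = (3, 1, 1) and Δ = (-2/3, -6, -3), so the interior equations h_(i-1)·M_(i-1) + 2(h_(i-1)+h_i)·M_i + h_i·M_(i+1) = 6(Δ_i − Δ_(i-1)) read
  3·M_0 + 8·M_1 + 1·M_2 = 6(Δ_1 - Δ_0) = -32
  1·M_1 + 4·M_2 + 1·M_3 = 6(Δ_2 - Δ_1) = 18
Clamped end conditions give two more equations: 2h_0·M_0 + h_0·M_1 = 6(Δ_0 - g'(0)) = -4 and h_2·M_2 + 2h_2·M_3 = 6(g'(5) - Δ_2) = 42.
Hence M_0 = 146/87, M_1 = -136/29, M_2 = 14/29, M_3 = 602/29.

1.6782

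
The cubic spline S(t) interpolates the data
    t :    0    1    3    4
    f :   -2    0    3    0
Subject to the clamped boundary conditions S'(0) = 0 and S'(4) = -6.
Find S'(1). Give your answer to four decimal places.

Let σ_i = S''(x_i). Step sizes h_i = 1, 2, 1; slopes of the chords Δ_i = (y_(i+1) - y_i)/h_i = 2, 3/2, -3.
  1·σ_0 + 6·σ_1 + 2·σ_2 = 6(Δ_1 - Δ_0) = -3
  2·σ_1 + 6·σ_2 + 1·σ_3 = 6(Δ_2 - Δ_1) = -27
Clamped end conditions give two more equations: 2h_0·σ_0 + h_0·σ_1 = 6(Δ_0 - S'(0)) = 12 and h_2·σ_2 + 2h_2·σ_3 = 6(S'(4) - Δ_2) = -18.
Hence σ_0 = 219/35, σ_1 = -18/35, σ_2 = -108/35, σ_3 = -261/35.
On [1, 3], S'(t) = b_1 + 2c_1·(t - 1) + 3d_1·(t - 1)² with b_1 = Δ_1 - h_1(2σ_1 + σ_2)/6 = 201/70, c_1 = σ_1/2 = -9/35, d_1 = (σ_2 - σ_1)/(6h_1) = -3/14. So S'(1) = 201/70.

2.8714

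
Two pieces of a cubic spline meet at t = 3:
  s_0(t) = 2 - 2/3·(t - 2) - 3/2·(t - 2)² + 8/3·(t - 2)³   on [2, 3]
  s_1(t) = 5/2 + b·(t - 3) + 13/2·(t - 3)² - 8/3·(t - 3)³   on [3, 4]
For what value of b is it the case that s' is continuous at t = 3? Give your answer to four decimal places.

s_0'(t) = -2/3 - 3·(t - 2) + 8·(t - 2)², so s_0'(3) = 13/3. On the right, s_1'(3) = b, so b = 13/3.

4.3333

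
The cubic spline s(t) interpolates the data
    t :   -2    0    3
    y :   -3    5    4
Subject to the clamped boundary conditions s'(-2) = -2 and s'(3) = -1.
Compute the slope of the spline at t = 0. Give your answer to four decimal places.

4.2000

Put m_i = s'' at the i-th knot. Here h = (2, 3) and Δ = (4, -1/3), so the interior equations h_(i-1)·m_(i-1) + 2(h_(i-1)+h_i)·m_i + h_i·m_(i+1) = 6(Δ_i − Δ_(i-1)) read
  2·m_0 + 10·m_1 + 3·m_2 = 6(Δ_1 - Δ_0) = -26
Clamped end conditions give two more equations: 2h_0·m_0 + h_0·m_1 = 6(Δ_0 - s'(-2)) = 36 and h_1·m_1 + 2h_1·m_2 = 6(s'(3) - Δ_1) = -4.
Solving: m_0 = 59/5, m_1 = -28/5, m_2 = 32/15.
On [0, 3], s'(t) = b_1 + 2c_1·t + 3d_1·t² with b_1 = Δ_1 - h_1(2m_1 + m_2)/6 = 21/5, c_1 = m_1/2 = -14/5, d_1 = (m_2 - m_1)/(6h_1) = 58/135. So s'(0) = 21/5.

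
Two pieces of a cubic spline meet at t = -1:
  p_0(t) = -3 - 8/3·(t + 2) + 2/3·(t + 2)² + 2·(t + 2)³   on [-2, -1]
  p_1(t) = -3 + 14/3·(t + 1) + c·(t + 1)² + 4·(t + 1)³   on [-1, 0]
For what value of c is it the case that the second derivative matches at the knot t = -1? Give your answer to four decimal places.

p_0''(t) = 4/3 + 12·(t + 2), so p_0''(-1) = 40/3. On the right, p_1''(-1) = 2c, so c = 20/3.

6.6667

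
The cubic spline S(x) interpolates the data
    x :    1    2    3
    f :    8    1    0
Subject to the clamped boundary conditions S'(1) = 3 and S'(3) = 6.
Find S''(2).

With M_i denoting the second derivative at x_i, h_i = 1, 1, and Δ_i = (y_(i+1) − y_i)/h_i = -7, -1:
  1·M_0 + 4·M_1 + 1·M_2 = 6(Δ_1 - Δ_0) = 36
Clamped end conditions give two more equations: 2h_0·M_0 + h_0·M_1 = 6(Δ_0 - S'(1)) = -60 and h_1·M_1 + 2h_1·M_2 = 6(S'(3) - Δ_1) = 42.
Hence M_0 = -75/2, M_1 = 15, M_2 = 27/2.

15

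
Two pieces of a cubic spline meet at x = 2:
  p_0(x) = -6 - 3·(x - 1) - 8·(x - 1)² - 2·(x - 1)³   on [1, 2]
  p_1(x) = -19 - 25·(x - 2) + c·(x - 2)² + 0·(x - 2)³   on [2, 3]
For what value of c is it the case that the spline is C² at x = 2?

-14

p_0''(x) = -16 - 12·(x - 1), so p_0''(2) = -28. On the right, p_1''(2) = 2c, so c = -14.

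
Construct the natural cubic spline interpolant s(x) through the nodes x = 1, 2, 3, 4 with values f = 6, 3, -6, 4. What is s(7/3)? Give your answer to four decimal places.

Let m_i = s''(x_i). Step sizes h_i = 1, 1, 1; slopes of the chords Δ_i = (y_(i+1) - y_i)/h_i = -3, -9, 10.
  1·m_0 + 4·m_1 + 1·m_2 = 6(Δ_1 - Δ_0) = -36
  1·m_1 + 4·m_2 + 1·m_3 = 6(Δ_2 - Δ_1) = 114
Natural end conditions: m_0 = m_3 = 0.
Solving the tridiagonal system: m_0 = 0, m_1 = -86/5, m_2 = 164/5, m_3 = 0.
On [2, 3], s(x) = 3 - 131/15·(x - 2) - 43/5·(x - 2)² + 25/3·(x - 2)³.
With (x - 2) = 1/3: s(7/3) = -226/405.

-0.5580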